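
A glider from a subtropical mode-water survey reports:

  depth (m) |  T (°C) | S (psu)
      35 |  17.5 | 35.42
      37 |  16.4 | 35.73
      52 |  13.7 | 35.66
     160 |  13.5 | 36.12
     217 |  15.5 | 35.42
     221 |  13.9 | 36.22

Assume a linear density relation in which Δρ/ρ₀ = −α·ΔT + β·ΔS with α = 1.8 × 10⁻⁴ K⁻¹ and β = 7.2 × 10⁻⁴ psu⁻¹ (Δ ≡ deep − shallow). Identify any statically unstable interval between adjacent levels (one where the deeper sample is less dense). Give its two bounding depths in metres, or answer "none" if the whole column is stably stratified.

160–217 m

Evaluate Δρ/ρ₀ = −αΔT + βΔS across each adjacent pair:
  35–37 m: −αΔT+βΔS = −(1.8 × 10⁻⁴)(-1.1)+(7.2 × 10⁻⁴)(+0.31) = 4.2 × 10⁻⁴ → stable
  37–52 m: −αΔT+βΔS = −(1.8 × 10⁻⁴)(-2.7)+(7.2 × 10⁻⁴)(-0.07) = 4.4 × 10⁻⁴ → stable
  52–160 m: −αΔT+βΔS = −(1.8 × 10⁻⁴)(-0.2)+(7.2 × 10⁻⁴)(+0.46) = 3.7 × 10⁻⁴ → stable
  160–217 m: −αΔT+βΔS = −(1.8 × 10⁻⁴)(+2.0)+(7.2 × 10⁻⁴)(-0.70) = -8.6 × 10⁻⁴ → UNSTABLE
  217–221 m: −αΔT+βΔS = −(1.8 × 10⁻⁴)(-1.6)+(7.2 × 10⁻⁴)(+0.80) = 8.6 × 10⁻⁴ → stable
The 160–217 m interval has Δρ < 0: lighter water underlies denser water.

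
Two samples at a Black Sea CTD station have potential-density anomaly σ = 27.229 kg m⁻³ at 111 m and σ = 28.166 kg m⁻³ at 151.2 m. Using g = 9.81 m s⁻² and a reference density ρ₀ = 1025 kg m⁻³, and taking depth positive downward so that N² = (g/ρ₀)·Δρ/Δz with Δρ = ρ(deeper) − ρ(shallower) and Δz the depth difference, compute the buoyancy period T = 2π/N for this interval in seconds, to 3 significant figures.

Δρ = 1028.166 − 1027.229 = 0.937 kg m⁻³ over Δz = 151.2 − 111 = 40.2 m.
N² = (9.81/1025) × (0.937/40.2) = 2.2308 × 10⁻⁴ s⁻².
N = √(2.2308 × 10⁻⁴) = 0.014936 rad s⁻¹, so T = 2π/N = 420.67 s ≈ 421 s.

421 s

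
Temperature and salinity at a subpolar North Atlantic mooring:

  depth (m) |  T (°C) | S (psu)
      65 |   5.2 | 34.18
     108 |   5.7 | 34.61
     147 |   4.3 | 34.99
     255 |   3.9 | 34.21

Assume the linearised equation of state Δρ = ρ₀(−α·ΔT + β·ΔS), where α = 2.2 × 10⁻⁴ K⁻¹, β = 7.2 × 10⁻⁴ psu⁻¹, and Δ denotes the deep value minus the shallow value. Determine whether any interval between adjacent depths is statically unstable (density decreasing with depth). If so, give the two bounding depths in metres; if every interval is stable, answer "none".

Evaluate Δρ/ρ₀ = −αΔT + βΔS across each adjacent pair:
  65–108 m: −αΔT+βΔS = −(2.2 × 10⁻⁴)(+0.5)+(7.2 × 10⁻⁴)(+0.43) = 2.0 × 10⁻⁴ → stable
  108–147 m: −αΔT+βΔS = −(2.2 × 10⁻⁴)(-1.4)+(7.2 × 10⁻⁴)(+0.38) = 5.8 × 10⁻⁴ → stable
  147–255 m: −αΔT+βΔS = −(2.2 × 10⁻⁴)(-0.4)+(7.2 × 10⁻⁴)(-0.78) = -4.7 × 10⁻⁴ → UNSTABLE
The 147–255 m interval has Δρ < 0: lighter water underlies denser water.

147–255 m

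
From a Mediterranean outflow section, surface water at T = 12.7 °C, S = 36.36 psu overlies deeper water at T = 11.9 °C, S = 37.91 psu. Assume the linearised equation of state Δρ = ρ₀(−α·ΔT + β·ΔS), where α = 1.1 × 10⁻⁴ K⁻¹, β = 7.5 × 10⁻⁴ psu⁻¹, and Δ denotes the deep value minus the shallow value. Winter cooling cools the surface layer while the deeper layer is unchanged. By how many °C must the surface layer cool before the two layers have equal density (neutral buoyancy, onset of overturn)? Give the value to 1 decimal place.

Neutral buoyancy requires Δρ = 0, i.e. −α(T_deep − T_surf′) + β(S_deep − S_surf) = 0.
T_surf′ = T_deep − (β/α)·ΔS = 11.9 − (7.5 × 10⁻⁴/1.1 × 10⁻⁴)·(+1.55) = 1.332 °C.
Cooling required: 12.7 − (1.332) = 11.368 °C.

11.4 °C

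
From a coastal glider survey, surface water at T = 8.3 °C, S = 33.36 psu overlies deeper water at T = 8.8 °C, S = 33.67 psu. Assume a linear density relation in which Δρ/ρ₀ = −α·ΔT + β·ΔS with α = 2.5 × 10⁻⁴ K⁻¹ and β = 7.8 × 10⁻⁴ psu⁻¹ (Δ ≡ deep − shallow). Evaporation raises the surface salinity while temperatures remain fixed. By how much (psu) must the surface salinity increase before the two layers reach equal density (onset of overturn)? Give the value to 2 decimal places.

Neutral buoyancy requires −α(T_deep − T_surf) + β(S_deep − S_surf′) = 0.
S_surf′ = S_deep − (α/β)·ΔT = 33.67 − (2.5 × 10⁻⁴/7.8 × 10⁻⁴)·(+0.5) = 33.5097 psu.
Increase required: 33.5097 − 33.36 = 0.1497 psu.

0.15 psu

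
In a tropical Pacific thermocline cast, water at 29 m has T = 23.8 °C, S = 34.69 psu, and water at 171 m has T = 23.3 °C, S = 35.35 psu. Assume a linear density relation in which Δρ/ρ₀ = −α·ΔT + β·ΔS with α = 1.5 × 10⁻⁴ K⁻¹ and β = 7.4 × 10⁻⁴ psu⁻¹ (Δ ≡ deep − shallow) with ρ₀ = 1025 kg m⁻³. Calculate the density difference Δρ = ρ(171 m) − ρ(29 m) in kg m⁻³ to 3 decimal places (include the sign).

+0.577 kg m⁻³

ΔT = -0.5 K, ΔS = +0.66 psu (deep − shallow).
Δρ/ρ₀ = −(1.5 × 10⁻⁴)(-0.5) + (7.4 × 10⁻⁴)(+0.66) = 5.634 × 10⁻⁴.
Δρ = 1025 × (5.634 × 10⁻⁴) = +0.577 kg m⁻³.
Positive Δρ: denser below, stable.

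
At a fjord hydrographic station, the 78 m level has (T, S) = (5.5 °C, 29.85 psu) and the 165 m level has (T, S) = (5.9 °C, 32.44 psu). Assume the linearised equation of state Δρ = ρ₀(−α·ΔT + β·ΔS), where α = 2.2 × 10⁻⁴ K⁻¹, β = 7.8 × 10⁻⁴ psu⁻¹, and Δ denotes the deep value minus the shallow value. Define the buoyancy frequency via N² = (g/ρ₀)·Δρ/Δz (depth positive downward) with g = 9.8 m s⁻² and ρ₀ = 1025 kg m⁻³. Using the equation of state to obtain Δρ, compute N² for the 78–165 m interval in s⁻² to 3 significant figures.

ΔT = +0.4 K, ΔS = +2.59 psu (deep − shallow).
Δρ/ρ₀ = −αΔT + βΔS = -8.80 × 10⁻⁵ + 2.0202 × 10⁻³ = 1.9322 × 10⁻³, so Δρ ≈ 1.981 kg m⁻³.
N² = (g/ρ₀)·Δρ/Δz = g·(Δρ/ρ₀)/Δz = 9.8 × 1.9322 × 10⁻³ / 87 = 2.1765 × 10⁻⁴ s⁻² ≈ 2.18 × 10⁻⁴ s⁻².

2.18 × 10⁻⁴ s⁻²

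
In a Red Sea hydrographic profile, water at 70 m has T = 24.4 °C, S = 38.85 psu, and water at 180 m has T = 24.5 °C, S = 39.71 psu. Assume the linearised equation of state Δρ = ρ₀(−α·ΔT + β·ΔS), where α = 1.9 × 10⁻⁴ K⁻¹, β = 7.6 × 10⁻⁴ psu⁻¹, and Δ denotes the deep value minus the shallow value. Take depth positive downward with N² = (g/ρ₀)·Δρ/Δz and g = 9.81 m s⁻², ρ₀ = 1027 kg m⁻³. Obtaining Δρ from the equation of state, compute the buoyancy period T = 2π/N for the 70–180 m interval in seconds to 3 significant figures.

ΔT = +0.1 K, ΔS = +0.86 psu (deep − shallow).
Δρ/ρ₀ = −αΔT + βΔS = -1.90 × 10⁻⁵ + 6.536 × 10⁻⁴ = 6.346 × 10⁻⁴, so Δρ ≈ 0.6517 kg m⁻³.
N² = (g/ρ₀)·Δρ/Δz = g·(Δρ/ρ₀)/Δz = 9.81 × 6.346 × 10⁻⁴ / 110 = 5.6595 × 10⁻⁵ s⁻².
N = √(5.6595 × 10⁻⁵) = 7.5230 × 10⁻³ rad s⁻¹ → T = 2π/N = 835.20 s ≈ 835 s.

835 s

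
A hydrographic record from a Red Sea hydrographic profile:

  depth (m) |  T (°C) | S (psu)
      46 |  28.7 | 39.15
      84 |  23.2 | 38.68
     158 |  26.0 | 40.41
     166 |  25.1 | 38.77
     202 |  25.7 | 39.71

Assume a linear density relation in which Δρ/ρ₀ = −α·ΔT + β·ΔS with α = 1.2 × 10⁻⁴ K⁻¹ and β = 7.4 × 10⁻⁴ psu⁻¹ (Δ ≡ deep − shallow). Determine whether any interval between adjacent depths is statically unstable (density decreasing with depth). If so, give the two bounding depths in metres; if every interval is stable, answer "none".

158–166 m

Evaluate Δρ/ρ₀ = −αΔT + βΔS across each adjacent pair:
  46–84 m: −αΔT+βΔS = −(1.2 × 10⁻⁴)(-5.5)+(7.4 × 10⁻⁴)(-0.47) = 3.1 × 10⁻⁴ → stable
  84–158 m: −αΔT+βΔS = −(1.2 × 10⁻⁴)(+2.8)+(7.4 × 10⁻⁴)(+1.73) = 9.4 × 10⁻⁴ → stable
  158–166 m: −αΔT+βΔS = −(1.2 × 10⁻⁴)(-0.9)+(7.4 × 10⁻⁴)(-1.64) = -1.1 × 10⁻³ → UNSTABLE
  166–202 m: −αΔT+βΔS = −(1.2 × 10⁻⁴)(+0.6)+(7.4 × 10⁻⁴)(+0.94) = 6.2 × 10⁻⁴ → stable
The 158–166 m interval has Δρ < 0: lighter water underlies denser water.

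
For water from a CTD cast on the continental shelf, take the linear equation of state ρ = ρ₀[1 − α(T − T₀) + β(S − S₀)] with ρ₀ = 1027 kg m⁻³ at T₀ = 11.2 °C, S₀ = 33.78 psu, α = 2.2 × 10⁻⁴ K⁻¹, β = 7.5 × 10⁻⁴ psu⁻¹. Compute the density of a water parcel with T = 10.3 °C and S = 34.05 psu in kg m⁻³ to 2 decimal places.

T − T₀ = -0.9 K, S − S₀ = +0.27 psu.
Bracket = 1 − α·(-0.9) + β·(+0.27) = 1 + (4.005 × 10⁻⁴) = 1.0004005.
ρ = 1027 × 1.0004005 = 1027.41 kg m⁻³.

1027.41 kg m⁻³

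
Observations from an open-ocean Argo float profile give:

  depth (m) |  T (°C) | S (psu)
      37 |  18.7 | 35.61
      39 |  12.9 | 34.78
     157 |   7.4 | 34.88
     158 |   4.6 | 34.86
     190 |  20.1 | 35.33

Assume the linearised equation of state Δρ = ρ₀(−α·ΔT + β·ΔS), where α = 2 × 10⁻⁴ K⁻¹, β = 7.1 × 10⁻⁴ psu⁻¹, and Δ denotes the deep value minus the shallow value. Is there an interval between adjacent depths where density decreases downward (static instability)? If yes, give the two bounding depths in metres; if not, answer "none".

158–190 m

Evaluate Δρ/ρ₀ = −αΔT + βΔS across each adjacent pair:
  37–39 m: −αΔT+βΔS = −(2 × 10⁻⁴)(-5.8)+(7.1 × 10⁻⁴)(-0.83) = 5.7 × 10⁻⁴ → stable
  39–157 m: −αΔT+βΔS = −(2 × 10⁻⁴)(-5.5)+(7.1 × 10⁻⁴)(+0.10) = 1.2 × 10⁻³ → stable
  157–158 m: −αΔT+βΔS = −(2 × 10⁻⁴)(-2.8)+(7.1 × 10⁻⁴)(-0.02) = 5.5 × 10⁻⁴ → stable
  158–190 m: −αΔT+βΔS = −(2 × 10⁻⁴)(+15.5)+(7.1 × 10⁻⁴)(+0.47) = -2.8 × 10⁻³ → UNSTABLE
The 158–190 m interval has Δρ < 0: lighter water underlies denser water.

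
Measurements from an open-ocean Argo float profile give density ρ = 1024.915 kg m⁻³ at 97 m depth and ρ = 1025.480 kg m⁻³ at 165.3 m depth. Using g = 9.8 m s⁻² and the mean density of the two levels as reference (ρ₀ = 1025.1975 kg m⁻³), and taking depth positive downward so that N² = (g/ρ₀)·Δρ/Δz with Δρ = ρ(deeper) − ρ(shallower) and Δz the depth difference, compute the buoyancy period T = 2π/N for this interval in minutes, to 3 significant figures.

Δρ = 1025.480 − 1024.915 = 0.565 kg m⁻³ over Δz = 165.3 − 97 = 68.3 m.
N² = (9.8/1025.1975) × (0.565/68.3) = 7.9076 × 10⁻⁵ s⁻².
N = √(7.9076 × 10⁻⁵) = 8.8925 × 10⁻³ rad s⁻¹, so T = 2π/N = 706.57 s = 11.776 min ≈ 11.8 min.

11.8 min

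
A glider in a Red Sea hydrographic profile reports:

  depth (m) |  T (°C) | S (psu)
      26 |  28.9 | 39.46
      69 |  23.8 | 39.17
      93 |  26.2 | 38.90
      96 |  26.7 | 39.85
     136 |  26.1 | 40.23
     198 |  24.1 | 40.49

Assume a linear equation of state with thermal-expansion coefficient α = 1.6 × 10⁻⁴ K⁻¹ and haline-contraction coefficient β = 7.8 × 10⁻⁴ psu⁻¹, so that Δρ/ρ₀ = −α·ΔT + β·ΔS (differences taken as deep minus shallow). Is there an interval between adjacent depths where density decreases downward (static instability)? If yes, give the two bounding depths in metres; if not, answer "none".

Evaluate Δρ/ρ₀ = −αΔT + βΔS across each adjacent pair:
  26–69 m: −αΔT+βΔS = −(1.6 × 10⁻⁴)(-5.1)+(7.8 × 10⁻⁴)(-0.29) = 5.9 × 10⁻⁴ → stable
  69–93 m: −αΔT+βΔS = −(1.6 × 10⁻⁴)(+2.4)+(7.8 × 10⁻⁴)(-0.27) = -5.9 × 10⁻⁴ → UNSTABLE
  93–96 m: −αΔT+βΔS = −(1.6 × 10⁻⁴)(+0.5)+(7.8 × 10⁻⁴)(+0.95) = 6.6 × 10⁻⁴ → stable
  96–136 m: −αΔT+βΔS = −(1.6 × 10⁻⁴)(-0.6)+(7.8 × 10⁻⁴)(+0.38) = 3.9 × 10⁻⁴ → stable
  136–198 m: −αΔT+βΔS = −(1.6 × 10⁻⁴)(-2.0)+(7.8 × 10⁻⁴)(+0.26) = 5.2 × 10⁻⁴ → stable
The 69–93 m interval has Δρ < 0: lighter water underlies denser water.

69–93 m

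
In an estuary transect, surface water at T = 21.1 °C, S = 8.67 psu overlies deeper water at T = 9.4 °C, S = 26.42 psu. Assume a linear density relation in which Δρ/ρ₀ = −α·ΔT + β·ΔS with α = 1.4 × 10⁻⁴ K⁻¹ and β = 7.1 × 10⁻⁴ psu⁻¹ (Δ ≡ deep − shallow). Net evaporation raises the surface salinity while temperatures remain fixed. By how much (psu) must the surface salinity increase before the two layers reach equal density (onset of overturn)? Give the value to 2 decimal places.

Neutral buoyancy requires −α(T_deep − T_surf) + β(S_deep − S_surf′) = 0.
S_surf′ = S_deep − (α/β)·ΔT = 26.42 − (1.4 × 10⁻⁴/7.1 × 10⁻⁴)·(-11.7) = 28.7270 psu.
Increase required: 28.7270 − 8.67 = 20.0570 psu.

20.06 psu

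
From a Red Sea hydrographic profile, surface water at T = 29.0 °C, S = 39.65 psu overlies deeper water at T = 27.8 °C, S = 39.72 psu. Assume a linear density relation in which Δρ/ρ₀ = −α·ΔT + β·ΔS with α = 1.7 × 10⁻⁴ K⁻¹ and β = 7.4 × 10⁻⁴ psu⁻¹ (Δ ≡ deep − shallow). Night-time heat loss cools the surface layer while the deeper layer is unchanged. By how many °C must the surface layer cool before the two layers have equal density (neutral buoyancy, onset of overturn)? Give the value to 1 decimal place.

1.5 °C

Neutral buoyancy requires Δρ = 0, i.e. −α(T_deep − T_surf′) + β(S_deep − S_surf) = 0.
T_surf′ = T_deep − (β/α)·ΔS = 27.8 − (7.4 × 10⁻⁴/1.7 × 10⁻⁴)·(+0.07) = 27.495 °C.
Cooling required: 29.0 − (27.495) = 1.505 °C.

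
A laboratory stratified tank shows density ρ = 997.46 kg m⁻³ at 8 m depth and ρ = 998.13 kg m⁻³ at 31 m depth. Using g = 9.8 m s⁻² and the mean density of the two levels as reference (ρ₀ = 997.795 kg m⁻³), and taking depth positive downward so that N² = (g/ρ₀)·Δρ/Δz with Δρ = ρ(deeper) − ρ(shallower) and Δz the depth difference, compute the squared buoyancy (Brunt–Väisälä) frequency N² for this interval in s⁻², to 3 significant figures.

Δρ = 998.13 − 997.46 = 0.67 kg m⁻³ over Δz = 31 − 8 = 23 m.
N² = (9.8/997.795) × (0.67/23) = 2.8611 × 10⁻⁴ s⁻² ≈ 2.86 × 10⁻⁴ s⁻².

2.86 × 10⁻⁴ s⁻²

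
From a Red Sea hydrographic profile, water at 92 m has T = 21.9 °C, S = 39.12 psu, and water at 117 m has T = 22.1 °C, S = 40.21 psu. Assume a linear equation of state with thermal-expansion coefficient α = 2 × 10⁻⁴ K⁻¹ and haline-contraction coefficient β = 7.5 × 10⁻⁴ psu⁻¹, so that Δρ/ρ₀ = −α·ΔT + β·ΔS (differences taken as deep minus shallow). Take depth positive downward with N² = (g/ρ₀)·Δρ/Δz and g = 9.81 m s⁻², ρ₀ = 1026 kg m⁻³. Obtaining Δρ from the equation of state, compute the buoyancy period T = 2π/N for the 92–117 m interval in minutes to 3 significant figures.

ΔT = +0.2 K, ΔS = +1.09 psu (deep − shallow).
Δρ/ρ₀ = −αΔT + βΔS = -4.00 × 10⁻⁵ + 8.175 × 10⁻⁴ = 7.775 × 10⁻⁴, so Δρ ≈ 0.7977 kg m⁻³.
N² = (g/ρ₀)·Δρ/Δz = g·(Δρ/ρ₀)/Δz = 9.81 × 7.775 × 10⁻⁴ / 25 = 3.0509 × 10⁻⁴ s⁻².
N = √(3.0509 × 10⁻⁴) = 0.017467 rad s⁻¹ → T = 2π/N = 359.72 s = 5.9953 min ≈ 6.00 min.

6.00 min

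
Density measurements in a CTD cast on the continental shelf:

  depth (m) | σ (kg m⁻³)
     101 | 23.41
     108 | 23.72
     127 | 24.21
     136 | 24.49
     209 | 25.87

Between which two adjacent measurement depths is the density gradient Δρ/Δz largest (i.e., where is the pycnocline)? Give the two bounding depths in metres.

Compute the density gradient over each adjacent pair:
  101–108 m: Δρ/Δz = 0.31/7 = 0.044 kg m⁻⁴
  108–127 m: Δρ/Δz = 0.49/19 = 0.026 kg m⁻⁴
  127–136 m: Δρ/Δz = 0.28/9 = 0.031 kg m⁻⁴
  136–209 m: Δρ/Δz = 1.38/73 = 0.019 kg m⁻⁴
The largest gradient is in the 101–108 m interval — the pycnocline.

101–108 m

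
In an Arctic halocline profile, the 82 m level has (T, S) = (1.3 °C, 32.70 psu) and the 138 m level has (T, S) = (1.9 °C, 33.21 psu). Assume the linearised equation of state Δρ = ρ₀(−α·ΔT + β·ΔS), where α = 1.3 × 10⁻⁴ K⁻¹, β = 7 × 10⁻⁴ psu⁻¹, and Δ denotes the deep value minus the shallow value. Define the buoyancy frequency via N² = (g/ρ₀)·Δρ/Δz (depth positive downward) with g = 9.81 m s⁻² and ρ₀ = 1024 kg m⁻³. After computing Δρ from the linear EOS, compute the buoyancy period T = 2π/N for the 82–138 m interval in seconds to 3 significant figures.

ΔT = +0.6 K, ΔS = +0.51 psu (deep − shallow).
Δρ/ρ₀ = −αΔT + βΔS = -7.80 × 10⁻⁵ + 3.57 × 10⁻⁴ = 2.79 × 10⁻⁴, so Δρ ≈ 0.2857 kg m⁻³.
N² = (g/ρ₀)·Δρ/Δz = g·(Δρ/ρ₀)/Δz = 9.81 × 2.79 × 10⁻⁴ / 56 = 4.8875 × 10⁻⁵ s⁻².
N = √(4.8875 × 10⁻⁵) = 6.9911 × 10⁻³ rad s⁻¹ → T = 2π/N = 898.74 s ≈ 899 s.

899 s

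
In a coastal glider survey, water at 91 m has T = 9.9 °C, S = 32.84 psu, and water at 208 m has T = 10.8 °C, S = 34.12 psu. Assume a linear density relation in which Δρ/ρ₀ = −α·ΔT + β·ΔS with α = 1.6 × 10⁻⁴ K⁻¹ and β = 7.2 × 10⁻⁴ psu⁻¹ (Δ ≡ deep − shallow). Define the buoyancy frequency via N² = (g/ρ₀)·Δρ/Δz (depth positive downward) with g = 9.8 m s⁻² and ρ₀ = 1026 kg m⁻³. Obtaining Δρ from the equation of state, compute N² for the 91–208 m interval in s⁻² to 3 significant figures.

6.51 × 10⁻⁵ s⁻²

ΔT = +0.9 K, ΔS = +1.28 psu (deep − shallow).
Δρ/ρ₀ = −αΔT + βΔS = -1.44 × 10⁻⁴ + 9.216 × 10⁻⁴ = 7.776 × 10⁻⁴, so Δρ ≈ 0.7978 kg m⁻³.
N² = (g/ρ₀)·Δρ/Δz = g·(Δρ/ρ₀)/Δz = 9.8 × 7.776 × 10⁻⁴ / 117 = 6.5132 × 10⁻⁵ s⁻² ≈ 6.51 × 10⁻⁵ s⁻².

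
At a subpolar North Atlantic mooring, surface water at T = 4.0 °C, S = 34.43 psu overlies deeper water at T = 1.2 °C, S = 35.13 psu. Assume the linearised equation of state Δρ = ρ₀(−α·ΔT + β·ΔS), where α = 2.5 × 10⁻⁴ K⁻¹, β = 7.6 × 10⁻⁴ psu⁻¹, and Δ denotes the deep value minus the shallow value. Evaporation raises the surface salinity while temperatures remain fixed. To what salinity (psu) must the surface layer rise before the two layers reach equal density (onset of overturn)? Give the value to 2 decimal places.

Neutral buoyancy requires −α(T_deep − T_surf) + β(S_deep − S_surf′) = 0.
S_surf′ = S_deep − (α/β)·ΔT = 35.13 − (2.5 × 10⁻⁴/7.6 × 10⁻⁴)·(-2.8) = 36.0511 psu.
Increase required: 36.0511 − 34.43 = 1.6211 psu.

36.05 psu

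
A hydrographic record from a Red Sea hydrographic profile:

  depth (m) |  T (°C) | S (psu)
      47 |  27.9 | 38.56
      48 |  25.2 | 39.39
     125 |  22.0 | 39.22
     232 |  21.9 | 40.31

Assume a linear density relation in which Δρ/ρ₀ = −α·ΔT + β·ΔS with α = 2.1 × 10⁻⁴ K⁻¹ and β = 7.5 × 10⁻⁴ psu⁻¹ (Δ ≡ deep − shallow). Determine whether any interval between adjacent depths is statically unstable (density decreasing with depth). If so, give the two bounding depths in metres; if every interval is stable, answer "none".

Evaluate Δρ/ρ₀ = −αΔT + βΔS across each adjacent pair:
  47–48 m: −αΔT+βΔS = −(2.1 × 10⁻⁴)(-2.7)+(7.5 × 10⁻⁴)(+0.83) = 1.2 × 10⁻³ → stable
  48–125 m: −αΔT+βΔS = −(2.1 × 10⁻⁴)(-3.2)+(7.5 × 10⁻⁴)(-0.17) = 5.4 × 10⁻⁴ → stable
  125–232 m: −αΔT+βΔS = −(2.1 × 10⁻⁴)(-0.1)+(7.5 × 10⁻⁴)(+1.09) = 8.4 × 10⁻⁴ → stable
Every interval has Δρ > 0: the column is stably stratified throughout.

none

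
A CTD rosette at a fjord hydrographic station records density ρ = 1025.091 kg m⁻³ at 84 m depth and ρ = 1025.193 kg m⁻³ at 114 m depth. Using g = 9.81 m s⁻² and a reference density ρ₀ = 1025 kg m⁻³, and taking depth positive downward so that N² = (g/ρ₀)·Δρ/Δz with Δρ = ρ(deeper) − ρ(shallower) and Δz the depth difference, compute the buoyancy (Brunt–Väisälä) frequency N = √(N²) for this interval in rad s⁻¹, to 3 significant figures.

Δρ = 1025.193 − 1025.091 = 0.102 kg m⁻³ over Δz = 114 − 84 = 30 m.
N² = (9.81/1025) × (0.102/30) = 3.2540 × 10⁻⁵ s⁻².
N = √(3.2540 × 10⁻⁵) = 5.7044 × 10⁻³ rad s⁻¹ ≈ 5.70 × 10⁻³ rad s⁻¹.
Since Δρ > 0 the layer is stably stratified.

5.70 × 10⁻³ rad s⁻¹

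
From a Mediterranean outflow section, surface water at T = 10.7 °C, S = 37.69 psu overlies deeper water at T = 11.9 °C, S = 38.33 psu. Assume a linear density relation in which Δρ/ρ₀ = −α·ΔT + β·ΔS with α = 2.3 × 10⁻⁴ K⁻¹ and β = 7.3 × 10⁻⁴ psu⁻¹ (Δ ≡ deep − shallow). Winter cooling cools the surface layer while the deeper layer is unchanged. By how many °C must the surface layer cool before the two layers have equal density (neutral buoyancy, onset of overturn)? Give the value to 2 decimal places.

0.83 °C

Neutral buoyancy requires Δρ = 0, i.e. −α(T_deep − T_surf′) + β(S_deep − S_surf) = 0.
T_surf′ = T_deep − (β/α)·ΔS = 11.9 − (7.3 × 10⁻⁴/2.3 × 10⁻⁴)·(+0.64) = 9.8687 °C.
Cooling required: 10.7 − (9.8687) = 0.8313 °C.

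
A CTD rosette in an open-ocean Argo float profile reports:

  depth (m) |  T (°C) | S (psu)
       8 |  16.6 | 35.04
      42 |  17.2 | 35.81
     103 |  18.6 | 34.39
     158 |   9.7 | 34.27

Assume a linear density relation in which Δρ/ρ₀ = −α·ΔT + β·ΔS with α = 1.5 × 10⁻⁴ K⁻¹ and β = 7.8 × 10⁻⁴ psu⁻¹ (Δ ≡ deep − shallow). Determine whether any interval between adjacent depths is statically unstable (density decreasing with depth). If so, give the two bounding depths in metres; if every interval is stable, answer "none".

Evaluate Δρ/ρ₀ = −αΔT + βΔS across each adjacent pair:
  8–42 m: −αΔT+βΔS = −(1.5 × 10⁻⁴)(+0.6)+(7.8 × 10⁻⁴)(+0.77) = 5.1 × 10⁻⁴ → stable
  42–103 m: −αΔT+βΔS = −(1.5 × 10⁻⁴)(+1.4)+(7.8 × 10⁻⁴)(-1.42) = -1.3 × 10⁻³ → UNSTABLE
  103–158 m: −αΔT+βΔS = −(1.5 × 10⁻⁴)(-8.9)+(7.8 × 10⁻⁴)(-0.12) = 1.2 × 10⁻³ → stable
The 42–103 m interval has Δρ < 0: lighter water underlies denser water.

42–103 m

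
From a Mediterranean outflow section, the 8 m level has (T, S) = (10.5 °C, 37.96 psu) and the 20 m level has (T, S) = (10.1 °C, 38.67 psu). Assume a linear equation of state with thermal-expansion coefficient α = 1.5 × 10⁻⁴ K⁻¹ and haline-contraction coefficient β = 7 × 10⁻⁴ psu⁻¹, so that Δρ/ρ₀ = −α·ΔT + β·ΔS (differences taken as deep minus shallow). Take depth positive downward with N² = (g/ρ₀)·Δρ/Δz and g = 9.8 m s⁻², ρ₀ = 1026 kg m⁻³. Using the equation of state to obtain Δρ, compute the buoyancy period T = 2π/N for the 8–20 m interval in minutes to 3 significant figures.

ΔT = -0.4 K, ΔS = +0.71 psu (deep − shallow).
Δρ/ρ₀ = −αΔT + βΔS = 6.00 × 10⁻⁵ + 4.97 × 10⁻⁴ = 5.57 × 10⁻⁴, so Δρ ≈ 0.5715 kg m⁻³.
N² = (g/ρ₀)·Δρ/Δz = g·(Δρ/ρ₀)/Δz = 9.8 × 5.57 × 10⁻⁴ / 12 = 4.5488 × 10⁻⁴ s⁻².
N = √(4.5488 × 10⁻⁴) = 0.021328 rad s⁻¹ → T = 2π/N = 294.60 s = 4.9100 min ≈ 4.91 min.

4.91 min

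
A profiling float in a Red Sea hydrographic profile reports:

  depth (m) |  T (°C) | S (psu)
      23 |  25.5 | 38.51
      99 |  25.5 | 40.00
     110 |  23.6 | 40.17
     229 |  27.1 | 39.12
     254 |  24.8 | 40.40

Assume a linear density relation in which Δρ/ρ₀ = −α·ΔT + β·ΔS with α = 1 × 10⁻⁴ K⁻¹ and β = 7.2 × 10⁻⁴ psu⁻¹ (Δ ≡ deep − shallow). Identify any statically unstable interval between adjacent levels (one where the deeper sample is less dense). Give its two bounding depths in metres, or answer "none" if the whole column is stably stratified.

110–229 m

Evaluate Δρ/ρ₀ = −αΔT + βΔS across each adjacent pair:
  23–99 m: −αΔT+βΔS = −(1 × 10⁻⁴)(+0.0)+(7.2 × 10⁻⁴)(+1.49) = 1.1 × 10⁻³ → stable
  99–110 m: −αΔT+βΔS = −(1 × 10⁻⁴)(-1.9)+(7.2 × 10⁻⁴)(+0.17) = 3.1 × 10⁻⁴ → stable
  110–229 m: −αΔT+βΔS = −(1 × 10⁻⁴)(+3.5)+(7.2 × 10⁻⁴)(-1.05) = -1.1 × 10⁻³ → UNSTABLE
  229–254 m: −αΔT+βΔS = −(1 × 10⁻⁴)(-2.3)+(7.2 × 10⁻⁴)(+1.28) = 1.2 × 10⁻³ → stable
The 110–229 m interval has Δρ < 0: lighter water underlies denser water.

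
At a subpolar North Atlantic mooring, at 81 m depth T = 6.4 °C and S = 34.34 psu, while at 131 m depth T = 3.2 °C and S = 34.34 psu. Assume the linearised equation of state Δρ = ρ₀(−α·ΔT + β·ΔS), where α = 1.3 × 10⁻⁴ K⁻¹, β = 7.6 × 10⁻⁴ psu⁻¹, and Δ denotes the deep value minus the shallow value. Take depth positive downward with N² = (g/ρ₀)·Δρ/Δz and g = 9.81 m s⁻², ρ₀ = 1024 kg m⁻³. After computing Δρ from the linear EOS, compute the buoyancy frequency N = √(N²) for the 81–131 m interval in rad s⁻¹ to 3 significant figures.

ΔT = -3.2 K, ΔS = +0.00 psu (deep − shallow).
Δρ/ρ₀ = −αΔT + βΔS = 4.16 × 10⁻⁴ + 0 = 4.16 × 10⁻⁴, so Δρ ≈ 0.4260 kg m⁻³.
N² = (g/ρ₀)·Δρ/Δz = g·(Δρ/ρ₀)/Δz = 9.81 × 4.16 × 10⁻⁴ / 50 = 8.1619 × 10⁻⁵ s⁻².
N = √(8.1619 × 10⁻⁵) = 9.0343 × 10⁻³ rad s⁻¹ ≈ 9.03 × 10⁻³ rad s⁻¹.

9.03 × 10⁻³ rad s⁻¹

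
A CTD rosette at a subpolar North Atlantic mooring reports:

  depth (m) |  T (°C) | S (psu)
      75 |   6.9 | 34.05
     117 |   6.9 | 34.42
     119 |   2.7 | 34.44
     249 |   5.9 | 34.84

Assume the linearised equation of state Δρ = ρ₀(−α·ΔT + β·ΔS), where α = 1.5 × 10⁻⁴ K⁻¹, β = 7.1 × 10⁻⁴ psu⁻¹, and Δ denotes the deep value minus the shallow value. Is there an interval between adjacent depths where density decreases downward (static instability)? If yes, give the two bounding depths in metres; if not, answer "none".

119–249 m

Evaluate Δρ/ρ₀ = −αΔT + βΔS across each adjacent pair:
  75–117 m: −αΔT+βΔS = −(1.5 × 10⁻⁴)(+0.0)+(7.1 × 10⁻⁴)(+0.37) = 2.6 × 10⁻⁴ → stable
  117–119 m: −αΔT+βΔS = −(1.5 × 10⁻⁴)(-4.2)+(7.1 × 10⁻⁴)(+0.02) = 6.4 × 10⁻⁴ → stable
  119–249 m: −αΔT+βΔS = −(1.5 × 10⁻⁴)(+3.2)+(7.1 × 10⁻⁴)(+0.40) = -2.0 × 10⁻⁴ → UNSTABLE
The 119–249 m interval has Δρ < 0: lighter water underlies denser water.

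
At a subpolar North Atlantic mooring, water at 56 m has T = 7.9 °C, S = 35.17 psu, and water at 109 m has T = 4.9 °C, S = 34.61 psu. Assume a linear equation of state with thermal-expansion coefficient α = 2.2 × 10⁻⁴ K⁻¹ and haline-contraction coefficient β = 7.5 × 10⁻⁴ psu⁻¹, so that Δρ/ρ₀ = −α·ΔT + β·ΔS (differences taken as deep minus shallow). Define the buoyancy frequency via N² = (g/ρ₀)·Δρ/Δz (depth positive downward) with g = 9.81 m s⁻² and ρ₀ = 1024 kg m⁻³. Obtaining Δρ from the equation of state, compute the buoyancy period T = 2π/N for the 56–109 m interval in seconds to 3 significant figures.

ΔT = -3.0 K, ΔS = -0.56 psu (deep − shallow).
Δρ/ρ₀ = −αΔT + βΔS = 6.60 × 10⁻⁴ − 4.20 × 10⁻⁴ = 2.40 × 10⁻⁴, so Δρ ≈ 0.2458 kg m⁻³.
N² = (g/ρ₀)·Δρ/Δz = g·(Δρ/ρ₀)/Δz = 9.81 × 2.40 × 10⁻⁴ / 53 = 4.4423 × 10⁻⁵ s⁻².
N = √(4.4423 × 10⁻⁵) = 6.6651 × 10⁻³ rad s⁻¹ → T = 2π/N = 942.70 s ≈ 943 s.

943 s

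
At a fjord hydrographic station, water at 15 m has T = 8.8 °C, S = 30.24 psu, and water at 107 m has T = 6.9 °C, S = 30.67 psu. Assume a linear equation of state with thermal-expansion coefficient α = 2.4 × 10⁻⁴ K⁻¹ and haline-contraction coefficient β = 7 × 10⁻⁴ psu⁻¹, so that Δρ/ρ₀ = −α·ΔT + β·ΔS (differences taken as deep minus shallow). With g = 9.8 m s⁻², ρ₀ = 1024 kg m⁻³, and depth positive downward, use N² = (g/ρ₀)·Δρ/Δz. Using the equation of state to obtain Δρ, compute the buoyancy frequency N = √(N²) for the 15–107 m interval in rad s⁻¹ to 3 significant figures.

ΔT = -1.9 K, ΔS = +0.43 psu (deep − shallow).
Δρ/ρ₀ = −αΔT + βΔS = 4.56 × 10⁻⁴ + 3.01 × 10⁻⁴ = 7.57 × 10⁻⁴, so Δρ ≈ 0.7752 kg m⁻³.
N² = (g/ρ₀)·Δρ/Δz = g·(Δρ/ρ₀)/Δz = 9.8 × 7.57 × 10⁻⁴ / 92 = 8.0637 × 10⁻⁵ s⁻².
N = √(8.0637 × 10⁻⁵) = 8.9798 × 10⁻³ rad s⁻¹ ≈ 8.98 × 10⁻³ rad s⁻¹.

8.98 × 10⁻³ rad s⁻¹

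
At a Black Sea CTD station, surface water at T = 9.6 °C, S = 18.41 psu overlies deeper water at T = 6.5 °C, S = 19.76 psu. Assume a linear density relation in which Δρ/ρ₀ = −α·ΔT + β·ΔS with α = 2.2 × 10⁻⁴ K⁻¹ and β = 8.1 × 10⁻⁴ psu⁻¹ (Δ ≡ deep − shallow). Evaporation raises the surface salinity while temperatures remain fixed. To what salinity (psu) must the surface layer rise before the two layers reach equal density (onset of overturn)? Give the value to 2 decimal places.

20.60 psu

Neutral buoyancy requires −α(T_deep − T_surf) + β(S_deep − S_surf′) = 0.
S_surf′ = S_deep − (α/β)·ΔT = 19.76 − (2.2 × 10⁻⁴/8.1 × 10⁻⁴)·(-3.1) = 20.6020 psu.
Increase required: 20.6020 − 18.41 = 2.1920 psu.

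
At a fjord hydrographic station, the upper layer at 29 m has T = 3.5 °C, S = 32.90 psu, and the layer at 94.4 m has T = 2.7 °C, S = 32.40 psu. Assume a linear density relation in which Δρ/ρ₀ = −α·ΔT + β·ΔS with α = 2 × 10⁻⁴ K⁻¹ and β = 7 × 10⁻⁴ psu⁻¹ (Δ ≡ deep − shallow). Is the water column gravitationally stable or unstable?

unstable

ΔT = 2.7 − 3.5 = -0.8 K and ΔS = 32.40 − 32.90 = -0.50 psu (deep − shallow).
−αΔT = 1.60 × 10⁻⁴; βΔS = -3.50 × 10⁻⁴; sum Δρ/ρ₀ = -1.90 × 10⁻⁴.
Δρ/ρ₀ < 0, so Δρ < 0: deeper water is lighter → statically unstable; the column would overturn.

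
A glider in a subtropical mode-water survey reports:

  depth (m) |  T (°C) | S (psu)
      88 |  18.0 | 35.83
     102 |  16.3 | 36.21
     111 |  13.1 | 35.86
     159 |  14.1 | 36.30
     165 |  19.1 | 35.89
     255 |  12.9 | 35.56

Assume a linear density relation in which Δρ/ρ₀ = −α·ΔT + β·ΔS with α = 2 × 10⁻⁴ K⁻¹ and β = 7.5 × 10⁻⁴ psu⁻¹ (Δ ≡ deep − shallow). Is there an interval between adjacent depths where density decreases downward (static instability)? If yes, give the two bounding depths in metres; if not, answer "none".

159–165 m

Evaluate Δρ/ρ₀ = −αΔT + βΔS across each adjacent pair:
  88–102 m: −αΔT+βΔS = −(2 × 10⁻⁴)(-1.7)+(7.5 × 10⁻⁴)(+0.38) = 6.3 × 10⁻⁴ → stable
  102–111 m: −αΔT+βΔS = −(2 × 10⁻⁴)(-3.2)+(7.5 × 10⁻⁴)(-0.35) = 3.8 × 10⁻⁴ → stable
  111–159 m: −αΔT+βΔS = −(2 × 10⁻⁴)(+1.0)+(7.5 × 10⁻⁴)(+0.44) = 1.3 × 10⁻⁴ → stable
  159–165 m: −αΔT+βΔS = −(2 × 10⁻⁴)(+5.0)+(7.5 × 10⁻⁴)(-0.41) = -1.3 × 10⁻³ → UNSTABLE
  165–255 m: −αΔT+βΔS = −(2 × 10⁻⁴)(-6.2)+(7.5 × 10⁻⁴)(-0.33) = 9.9 × 10⁻⁴ → stable
The 159–165 m interval has Δρ < 0: lighter water underlies denser water.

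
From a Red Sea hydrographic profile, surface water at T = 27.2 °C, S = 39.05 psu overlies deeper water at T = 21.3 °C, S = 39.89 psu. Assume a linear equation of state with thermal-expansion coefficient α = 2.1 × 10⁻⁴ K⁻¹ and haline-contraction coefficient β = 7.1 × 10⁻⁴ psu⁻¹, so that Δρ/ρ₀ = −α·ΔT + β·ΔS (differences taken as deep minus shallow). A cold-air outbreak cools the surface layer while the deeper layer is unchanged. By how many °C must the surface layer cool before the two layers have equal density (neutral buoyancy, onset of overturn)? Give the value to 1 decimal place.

Neutral buoyancy requires Δρ = 0, i.e. −α(T_deep − T_surf′) + β(S_deep − S_surf) = 0.
T_surf′ = T_deep − (β/α)·ΔS = 21.3 − (7.1 × 10⁻⁴/2.1 × 10⁻⁴)·(+0.84) = 18.460 °C.
Cooling required: 27.2 − (18.460) = 8.740 °C.

8.7 °C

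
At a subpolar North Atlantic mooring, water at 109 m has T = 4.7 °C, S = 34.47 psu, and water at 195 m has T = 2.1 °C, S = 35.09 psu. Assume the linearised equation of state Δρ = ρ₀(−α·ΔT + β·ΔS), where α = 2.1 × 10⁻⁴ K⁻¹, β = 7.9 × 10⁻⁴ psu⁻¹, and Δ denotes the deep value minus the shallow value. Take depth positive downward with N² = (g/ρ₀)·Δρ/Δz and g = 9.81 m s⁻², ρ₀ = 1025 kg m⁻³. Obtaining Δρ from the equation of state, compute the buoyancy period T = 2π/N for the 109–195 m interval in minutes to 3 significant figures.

9.63 min

ΔT = -2.6 K, ΔS = +0.62 psu (deep − shallow).
Δρ/ρ₀ = −αΔT + βΔS = 5.46 × 10⁻⁴ + 4.898 × 10⁻⁴ = 1.0358 × 10⁻³, so Δρ ≈ 1.062 kg m⁻³.
N² = (g/ρ₀)·Δρ/Δz = g·(Δρ/ρ₀)/Δz = 9.81 × 1.0358 × 10⁻³ / 86 = 1.1815 × 10⁻⁴ s⁻².
N = √(1.1815 × 10⁻⁴) = 0.010870 rad s⁻¹ → T = 2π/N = 578.03 s = 9.6338 min ≈ 9.63 min.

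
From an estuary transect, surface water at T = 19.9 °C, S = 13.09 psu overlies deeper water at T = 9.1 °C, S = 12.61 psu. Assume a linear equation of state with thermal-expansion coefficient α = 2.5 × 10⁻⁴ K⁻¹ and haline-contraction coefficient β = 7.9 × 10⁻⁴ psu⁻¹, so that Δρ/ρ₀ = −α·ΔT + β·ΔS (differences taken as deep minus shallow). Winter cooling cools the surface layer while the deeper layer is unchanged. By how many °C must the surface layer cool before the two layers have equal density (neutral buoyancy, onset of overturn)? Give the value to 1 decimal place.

9.3 °C

Neutral buoyancy requires Δρ = 0, i.e. −α(T_deep − T_surf′) + β(S_deep − S_surf) = 0.
T_surf′ = T_deep − (β/α)·ΔS = 9.1 − (7.9 × 10⁻⁴/2.5 × 10⁻⁴)·(-0.48) = 10.617 °C.
Cooling required: 19.9 − (10.617) = 9.283 °C.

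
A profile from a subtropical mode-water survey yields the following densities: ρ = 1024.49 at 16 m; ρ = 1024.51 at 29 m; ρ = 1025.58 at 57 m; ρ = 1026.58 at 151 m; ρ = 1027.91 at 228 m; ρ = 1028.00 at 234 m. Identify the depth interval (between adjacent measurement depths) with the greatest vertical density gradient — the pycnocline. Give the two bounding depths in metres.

Compute the density gradient over each adjacent pair:
  16–29 m: Δρ/Δz = 0.02/13 = 1.5 × 10⁻³ kg m⁻⁴
  29–57 m: Δρ/Δz = 1.07/28 = 0.038 kg m⁻⁴
  57–151 m: Δρ/Δz = 1.00/94 = 0.011 kg m⁻⁴
  151–228 m: Δρ/Δz = 1.33/77 = 0.017 kg m⁻⁴
  228–234 m: Δρ/Δz = 0.09/6 = 0.015 kg m⁻⁴
The largest gradient is in the 29–57 m interval — the pycnocline.

29–57 m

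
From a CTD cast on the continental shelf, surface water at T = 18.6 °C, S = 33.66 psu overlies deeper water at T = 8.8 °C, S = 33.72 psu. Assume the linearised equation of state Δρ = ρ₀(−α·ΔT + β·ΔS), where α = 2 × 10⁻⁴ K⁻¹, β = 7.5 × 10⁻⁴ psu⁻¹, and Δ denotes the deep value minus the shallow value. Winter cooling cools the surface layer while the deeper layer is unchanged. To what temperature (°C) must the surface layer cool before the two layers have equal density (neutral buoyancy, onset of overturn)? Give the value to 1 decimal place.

8.6 °C

Neutral buoyancy requires Δρ = 0, i.e. −α(T_deep − T_surf′) + β(S_deep − S_surf) = 0.
T_surf′ = T_deep − (β/α)·ΔS = 8.8 − (7.5 × 10⁻⁴/2 × 10⁻⁴)·(+0.06) = 8.575 °C.
Cooling required: 18.6 − (8.575) = 10.025 °C.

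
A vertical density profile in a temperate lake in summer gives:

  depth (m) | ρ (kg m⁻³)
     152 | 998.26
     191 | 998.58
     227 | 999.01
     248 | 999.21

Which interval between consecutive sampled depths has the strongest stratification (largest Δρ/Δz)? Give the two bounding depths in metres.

Compute the density gradient over each adjacent pair:
  152–191 m: Δρ/Δz = 0.32/39 = 8.2 × 10⁻³ kg m⁻⁴
  191–227 m: Δρ/Δz = 0.43/36 = 0.012 kg m⁻⁴
  227–248 m: Δρ/Δz = 0.20/21 = 9.5 × 10⁻³ kg m⁻⁴
The largest gradient is in the 191–227 m interval — the pycnocline.

191–227 m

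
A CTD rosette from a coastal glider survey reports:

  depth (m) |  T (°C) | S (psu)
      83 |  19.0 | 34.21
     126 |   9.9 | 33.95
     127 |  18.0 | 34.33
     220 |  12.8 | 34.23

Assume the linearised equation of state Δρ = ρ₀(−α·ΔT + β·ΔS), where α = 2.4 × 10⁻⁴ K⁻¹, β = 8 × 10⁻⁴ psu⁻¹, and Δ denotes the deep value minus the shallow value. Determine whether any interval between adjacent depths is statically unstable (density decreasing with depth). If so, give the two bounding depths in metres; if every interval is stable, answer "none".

126–127 m

Evaluate Δρ/ρ₀ = −αΔT + βΔS across each adjacent pair:
  83–126 m: −αΔT+βΔS = −(2.4 × 10⁻⁴)(-9.1)+(8 × 10⁻⁴)(-0.26) = 2.0 × 10⁻³ → stable
  126–127 m: −αΔT+βΔS = −(2.4 × 10⁻⁴)(+8.1)+(8 × 10⁻⁴)(+0.38) = -1.6 × 10⁻³ → UNSTABLE
  127–220 m: −αΔT+βΔS = −(2.4 × 10⁻⁴)(-5.2)+(8 × 10⁻⁴)(-0.10) = 1.2 × 10⁻³ → stable
The 126–127 m interval has Δρ < 0: lighter water underlies denser water.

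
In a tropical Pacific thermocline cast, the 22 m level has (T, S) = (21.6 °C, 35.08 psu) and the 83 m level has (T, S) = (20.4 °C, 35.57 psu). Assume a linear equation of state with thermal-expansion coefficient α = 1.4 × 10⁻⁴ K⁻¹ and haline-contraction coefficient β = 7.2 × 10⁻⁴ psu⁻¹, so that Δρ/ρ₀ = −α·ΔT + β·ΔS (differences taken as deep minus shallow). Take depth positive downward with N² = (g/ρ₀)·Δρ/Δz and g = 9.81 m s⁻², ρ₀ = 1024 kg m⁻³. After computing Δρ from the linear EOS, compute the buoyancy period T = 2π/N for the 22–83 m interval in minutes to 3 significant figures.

11.4 min

ΔT = -1.2 K, ΔS = +0.49 psu (deep − shallow).
Δρ/ρ₀ = −αΔT + βΔS = 1.68 × 10⁻⁴ + 3.528 × 10⁻⁴ = 5.208 × 10⁻⁴, so Δρ ≈ 0.5333 kg m⁻³.
N² = (g/ρ₀)·Δρ/Δz = g·(Δρ/ρ₀)/Δz = 9.81 × 5.208 × 10⁻⁴ / 61 = 8.3755 × 10⁻⁵ s⁻².
N = √(8.3755 × 10⁻⁵) = 9.1518 × 10⁻³ rad s⁻¹ → T = 2π/N = 686.55 s = 11.442 min ≈ 11.4 min.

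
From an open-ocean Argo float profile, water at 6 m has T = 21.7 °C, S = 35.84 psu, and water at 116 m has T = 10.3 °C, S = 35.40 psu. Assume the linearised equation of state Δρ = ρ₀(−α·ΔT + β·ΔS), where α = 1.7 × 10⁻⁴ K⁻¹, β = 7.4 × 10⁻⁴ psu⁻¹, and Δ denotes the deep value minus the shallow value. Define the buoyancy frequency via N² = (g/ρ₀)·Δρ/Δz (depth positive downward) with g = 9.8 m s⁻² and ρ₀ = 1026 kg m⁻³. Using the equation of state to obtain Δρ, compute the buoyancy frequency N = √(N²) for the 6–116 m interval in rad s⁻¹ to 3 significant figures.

ΔT = -11.4 K, ΔS = -0.44 psu (deep − shallow).
Δρ/ρ₀ = −αΔT + βΔS = 1.938 × 10⁻³ − 3.256 × 10⁻⁴ = 1.6124 × 10⁻³, so Δρ ≈ 1.654 kg m⁻³.
N² = (g/ρ₀)·Δρ/Δz = g·(Δρ/ρ₀)/Δz = 9.8 × 1.6124 × 10⁻³ / 110 = 1.4365 × 10⁻⁴ s⁻².
N = √(1.4365 × 10⁻⁴) = 0.011985 rad s⁻¹ ≈ 0.0120 rad s⁻¹.

0.0120 rad s⁻¹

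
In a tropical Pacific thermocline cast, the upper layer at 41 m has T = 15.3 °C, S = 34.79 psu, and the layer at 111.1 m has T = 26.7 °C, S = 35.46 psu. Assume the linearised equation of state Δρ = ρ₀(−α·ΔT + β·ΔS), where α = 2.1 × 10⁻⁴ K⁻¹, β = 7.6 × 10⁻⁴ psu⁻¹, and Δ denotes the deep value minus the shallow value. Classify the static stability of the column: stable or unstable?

ΔT = 26.7 − 15.3 = +11.4 K and ΔS = 35.46 − 34.79 = +0.67 psu (deep − shallow).
−αΔT = -2.394 × 10⁻³; βΔS = 5.092 × 10⁻⁴; sum Δρ/ρ₀ = -1.8848 × 10⁻³.
Δρ/ρ₀ < 0, so Δρ < 0: deeper water is lighter → statically unstable; the column would overturn.

unstable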